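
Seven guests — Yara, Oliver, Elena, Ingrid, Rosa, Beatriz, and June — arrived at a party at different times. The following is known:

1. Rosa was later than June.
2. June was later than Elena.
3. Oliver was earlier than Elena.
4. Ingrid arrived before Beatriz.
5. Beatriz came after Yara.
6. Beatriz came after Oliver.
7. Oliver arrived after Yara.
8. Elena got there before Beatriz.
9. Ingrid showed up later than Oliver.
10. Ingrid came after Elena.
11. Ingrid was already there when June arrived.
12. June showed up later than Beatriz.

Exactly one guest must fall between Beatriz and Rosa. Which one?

June

Tracing the constraints gives Beatriz → June → Rosa, so June sits after Beatriz and before Rosa.
No other guest is forced both after Beatriz and before Rosa.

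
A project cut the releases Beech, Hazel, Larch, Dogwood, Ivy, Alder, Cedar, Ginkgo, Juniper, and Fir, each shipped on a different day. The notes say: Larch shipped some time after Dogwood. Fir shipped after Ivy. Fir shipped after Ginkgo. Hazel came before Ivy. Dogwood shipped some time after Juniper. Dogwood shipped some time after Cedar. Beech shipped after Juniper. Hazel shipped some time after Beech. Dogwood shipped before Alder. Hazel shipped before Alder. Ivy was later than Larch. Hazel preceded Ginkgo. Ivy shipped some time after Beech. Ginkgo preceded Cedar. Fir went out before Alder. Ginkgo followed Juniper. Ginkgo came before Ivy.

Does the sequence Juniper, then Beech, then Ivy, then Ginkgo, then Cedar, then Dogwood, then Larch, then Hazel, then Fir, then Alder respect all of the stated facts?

The constraints require Hazel before Ivy, but in the proposed sequence Ivy appears ahead of Hazel. That one violation is enough.

no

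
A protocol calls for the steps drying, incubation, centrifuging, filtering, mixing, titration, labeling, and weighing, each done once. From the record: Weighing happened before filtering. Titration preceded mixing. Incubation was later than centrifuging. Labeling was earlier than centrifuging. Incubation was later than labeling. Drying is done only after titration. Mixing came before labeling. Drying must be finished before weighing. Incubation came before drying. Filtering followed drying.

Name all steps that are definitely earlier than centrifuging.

Directly stated before centrifuging: labeling.
Mixing reaches centrifuging via mixing → labeling → centrifuging.
Titration reaches centrifuging via titration → mixing → labeling → centrifuging.
No chain forces weighing (or any of the others) ahead of centrifuging.

labeling, mixing, titration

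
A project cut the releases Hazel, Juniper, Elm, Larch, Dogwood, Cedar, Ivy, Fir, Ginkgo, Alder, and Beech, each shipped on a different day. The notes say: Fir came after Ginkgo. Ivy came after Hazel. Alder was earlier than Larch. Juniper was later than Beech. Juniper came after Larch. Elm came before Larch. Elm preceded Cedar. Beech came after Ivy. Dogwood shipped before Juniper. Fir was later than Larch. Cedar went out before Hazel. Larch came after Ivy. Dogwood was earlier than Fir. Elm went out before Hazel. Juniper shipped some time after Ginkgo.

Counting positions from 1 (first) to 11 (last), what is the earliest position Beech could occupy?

Cedar, Elm, Hazel, and Ivy must all come before Beech — 4 forced predecessors.
Nothing else is forced ahead of Beech, so its earliest slot is position 4 + 1 = 5.

5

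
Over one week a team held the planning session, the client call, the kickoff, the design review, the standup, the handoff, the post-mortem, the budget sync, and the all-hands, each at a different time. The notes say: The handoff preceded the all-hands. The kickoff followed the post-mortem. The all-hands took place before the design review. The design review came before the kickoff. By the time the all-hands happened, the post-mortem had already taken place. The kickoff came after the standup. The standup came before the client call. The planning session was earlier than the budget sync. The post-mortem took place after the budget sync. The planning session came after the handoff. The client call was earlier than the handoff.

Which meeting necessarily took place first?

the standup

The standup has a chain of constraints placing it before every other meeting, so the standup must be first.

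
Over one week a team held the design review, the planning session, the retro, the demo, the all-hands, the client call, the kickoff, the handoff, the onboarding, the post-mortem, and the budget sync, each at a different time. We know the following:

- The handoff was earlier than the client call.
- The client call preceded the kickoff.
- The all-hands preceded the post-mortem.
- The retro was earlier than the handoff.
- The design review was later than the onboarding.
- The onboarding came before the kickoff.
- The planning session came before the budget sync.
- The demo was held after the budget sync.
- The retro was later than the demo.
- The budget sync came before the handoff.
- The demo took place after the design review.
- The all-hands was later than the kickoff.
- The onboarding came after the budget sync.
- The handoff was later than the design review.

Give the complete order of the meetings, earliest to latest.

The constraints fix every adjacent pair, so only one ordering works:
the planning session → the budget sync → the onboarding → the design review → the demo → the retro → the handoff → the client call → the kickoff → the all-hands → the post-mortem.

the planning session, the budget sync, the onboarding, the design review, the demo, the retro, the handoff, the client call, the kickoff, the all-hands, the post-mortem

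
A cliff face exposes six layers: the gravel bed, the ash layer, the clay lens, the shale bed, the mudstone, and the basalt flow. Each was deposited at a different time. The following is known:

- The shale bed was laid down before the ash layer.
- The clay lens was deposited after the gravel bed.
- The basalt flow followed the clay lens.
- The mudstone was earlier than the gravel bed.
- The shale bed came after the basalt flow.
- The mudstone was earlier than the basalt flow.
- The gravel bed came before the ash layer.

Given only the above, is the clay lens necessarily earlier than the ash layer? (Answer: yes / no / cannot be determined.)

Chain the constraints: the clay lens → the basalt flow → the shale bed → the ash layer. Each link is directly stated, so the clay lens comes before the ash layer.

yes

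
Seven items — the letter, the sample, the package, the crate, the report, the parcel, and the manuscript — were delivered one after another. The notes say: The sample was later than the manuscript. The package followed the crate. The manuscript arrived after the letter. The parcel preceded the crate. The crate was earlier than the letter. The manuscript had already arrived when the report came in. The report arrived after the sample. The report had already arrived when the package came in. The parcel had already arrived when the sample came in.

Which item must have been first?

the parcel

The parcel has a chain of constraints placing it before every other item, so the parcel must be first.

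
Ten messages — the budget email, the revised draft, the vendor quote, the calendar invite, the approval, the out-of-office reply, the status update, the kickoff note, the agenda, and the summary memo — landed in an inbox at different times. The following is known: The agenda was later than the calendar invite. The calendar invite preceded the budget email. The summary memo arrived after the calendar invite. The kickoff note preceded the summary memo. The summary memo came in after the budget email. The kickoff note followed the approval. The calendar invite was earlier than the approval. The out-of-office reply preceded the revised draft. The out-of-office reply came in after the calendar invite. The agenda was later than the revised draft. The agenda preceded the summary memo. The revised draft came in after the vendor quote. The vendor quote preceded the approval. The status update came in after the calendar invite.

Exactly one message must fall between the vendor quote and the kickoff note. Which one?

Tracing the constraints gives the vendor quote → the approval → the kickoff note, so the approval sits after the vendor quote and before the kickoff note.
No other message is forced both after the vendor quote and before the kickoff note.

the approval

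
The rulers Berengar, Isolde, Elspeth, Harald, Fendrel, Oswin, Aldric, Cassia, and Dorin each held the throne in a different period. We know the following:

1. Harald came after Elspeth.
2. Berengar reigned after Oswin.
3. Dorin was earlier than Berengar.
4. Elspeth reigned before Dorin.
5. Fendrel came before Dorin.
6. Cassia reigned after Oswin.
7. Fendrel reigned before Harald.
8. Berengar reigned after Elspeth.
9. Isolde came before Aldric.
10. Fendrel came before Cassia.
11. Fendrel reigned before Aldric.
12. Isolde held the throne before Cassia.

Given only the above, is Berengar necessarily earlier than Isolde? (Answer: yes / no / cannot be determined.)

cannot be determined

No chain of stated constraints runs from Berengar to Isolde, and none runs from Isolde to Berengar either.
So the relative order of Berengar and Isolde is not fixed by the given facts.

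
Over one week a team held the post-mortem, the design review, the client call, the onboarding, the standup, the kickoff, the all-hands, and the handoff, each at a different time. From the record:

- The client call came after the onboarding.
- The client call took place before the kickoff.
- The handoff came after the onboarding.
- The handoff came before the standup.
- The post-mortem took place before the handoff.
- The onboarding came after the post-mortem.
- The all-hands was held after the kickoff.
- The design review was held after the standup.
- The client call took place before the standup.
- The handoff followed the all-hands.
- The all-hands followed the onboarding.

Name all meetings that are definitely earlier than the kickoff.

the client call, the onboarding, the post-mortem

Directly stated before the kickoff: the client call.
The onboarding reaches the kickoff via the onboarding → the client call → the kickoff.
The post-mortem reaches the kickoff via the post-mortem → the onboarding → the client call → the kickoff.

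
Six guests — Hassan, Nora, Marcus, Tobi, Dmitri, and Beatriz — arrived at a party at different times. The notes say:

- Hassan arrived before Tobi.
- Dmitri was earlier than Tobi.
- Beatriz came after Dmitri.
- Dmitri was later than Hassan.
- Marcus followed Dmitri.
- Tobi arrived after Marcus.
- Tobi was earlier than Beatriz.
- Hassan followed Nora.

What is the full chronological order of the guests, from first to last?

Nora, Hassan, Dmitri, Marcus, Tobi, Beatriz

The constraints fix every adjacent pair, so only one ordering works:
Nora → Hassan → Dmitri → Marcus → Tobi → Beatriz.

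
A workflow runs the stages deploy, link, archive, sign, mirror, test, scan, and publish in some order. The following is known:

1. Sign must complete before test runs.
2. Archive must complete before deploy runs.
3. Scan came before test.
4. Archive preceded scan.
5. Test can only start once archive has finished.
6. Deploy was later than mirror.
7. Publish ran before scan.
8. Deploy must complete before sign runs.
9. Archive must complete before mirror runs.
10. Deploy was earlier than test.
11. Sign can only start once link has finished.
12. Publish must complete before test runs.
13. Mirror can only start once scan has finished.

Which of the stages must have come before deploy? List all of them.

Directly stated before deploy: archive and mirror.
Publish reaches deploy via publish → scan → mirror → deploy.
Scan reaches deploy via scan → mirror → deploy.
No chain forces sign (or any of the others) ahead of deploy.

archive, mirror, publish, scan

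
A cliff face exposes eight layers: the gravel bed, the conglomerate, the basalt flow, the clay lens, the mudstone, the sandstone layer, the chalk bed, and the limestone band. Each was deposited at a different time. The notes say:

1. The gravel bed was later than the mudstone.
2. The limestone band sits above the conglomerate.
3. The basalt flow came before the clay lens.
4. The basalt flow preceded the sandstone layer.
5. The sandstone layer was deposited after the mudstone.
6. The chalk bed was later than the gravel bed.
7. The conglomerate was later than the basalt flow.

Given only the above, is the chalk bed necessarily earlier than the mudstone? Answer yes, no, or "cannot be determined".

Tracing the constraints gives the mudstone → the gravel bed → the chalk bed, so the mudstone must come before the chalk bed.
That means the chalk bed cannot be before the mudstone.

no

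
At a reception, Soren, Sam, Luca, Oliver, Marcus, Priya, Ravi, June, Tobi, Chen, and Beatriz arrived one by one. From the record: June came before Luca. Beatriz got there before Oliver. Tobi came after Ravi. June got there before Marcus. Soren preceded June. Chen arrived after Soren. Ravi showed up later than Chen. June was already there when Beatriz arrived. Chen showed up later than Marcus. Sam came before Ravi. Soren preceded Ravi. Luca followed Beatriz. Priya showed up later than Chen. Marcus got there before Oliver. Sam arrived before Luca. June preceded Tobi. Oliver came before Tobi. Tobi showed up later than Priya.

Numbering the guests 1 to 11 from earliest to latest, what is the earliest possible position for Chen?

June, Marcus, and Soren must all come before Chen — 3 forced predecessors.
Nothing else is forced ahead of Chen, so their earliest slot is position 3 + 1 = 4.

4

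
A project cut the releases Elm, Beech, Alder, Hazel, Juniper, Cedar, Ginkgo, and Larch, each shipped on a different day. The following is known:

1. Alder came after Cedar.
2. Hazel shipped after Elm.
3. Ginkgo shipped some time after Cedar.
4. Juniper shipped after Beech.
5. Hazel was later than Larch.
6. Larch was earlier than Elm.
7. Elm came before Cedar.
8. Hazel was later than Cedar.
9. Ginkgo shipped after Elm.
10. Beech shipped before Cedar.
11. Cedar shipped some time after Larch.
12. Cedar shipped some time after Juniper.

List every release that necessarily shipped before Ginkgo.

Directly stated before Ginkgo: Cedar and Elm.
Beech reaches Ginkgo via Beech → Cedar → Ginkgo.
Juniper reaches Ginkgo via Juniper → Cedar → Ginkgo.
Larch reaches Ginkgo via Larch → Cedar → Ginkgo.

Beech, Cedar, Elm, Juniper, Larch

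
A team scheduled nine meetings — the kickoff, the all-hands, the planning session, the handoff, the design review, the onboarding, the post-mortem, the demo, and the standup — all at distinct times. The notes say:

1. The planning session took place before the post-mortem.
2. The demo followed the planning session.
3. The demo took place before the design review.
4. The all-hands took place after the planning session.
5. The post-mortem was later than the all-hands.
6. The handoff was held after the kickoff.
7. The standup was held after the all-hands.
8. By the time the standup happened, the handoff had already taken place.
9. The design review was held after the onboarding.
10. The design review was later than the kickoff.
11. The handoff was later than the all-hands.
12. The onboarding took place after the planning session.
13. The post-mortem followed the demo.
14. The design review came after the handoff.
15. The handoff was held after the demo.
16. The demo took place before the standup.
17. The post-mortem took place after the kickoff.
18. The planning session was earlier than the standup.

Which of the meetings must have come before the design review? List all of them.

Directly stated before the design review: the demo, the handoff, the kickoff, and the onboarding.
The all-hands reaches the design review via the all-hands → the handoff → the design review.
The planning session reaches the design review via the planning session → the onboarding → the design review.
No chain forces the standup (or any of the others) ahead of the design review.

the all-hands, the demo, the handoff, the kickoff, the onboarding, the planning session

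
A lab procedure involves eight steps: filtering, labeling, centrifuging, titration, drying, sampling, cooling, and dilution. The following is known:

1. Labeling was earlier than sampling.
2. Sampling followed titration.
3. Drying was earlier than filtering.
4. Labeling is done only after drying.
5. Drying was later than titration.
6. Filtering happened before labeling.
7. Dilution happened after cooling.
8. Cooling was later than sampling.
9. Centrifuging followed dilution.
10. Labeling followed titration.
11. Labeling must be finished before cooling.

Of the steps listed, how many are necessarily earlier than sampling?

4

Directly stated before sampling: labeling and titration.
Drying reaches sampling via drying → labeling → sampling.
Filtering reaches sampling via filtering → labeling → sampling.
That's drying, filtering, labeling, and titration — 4 in all.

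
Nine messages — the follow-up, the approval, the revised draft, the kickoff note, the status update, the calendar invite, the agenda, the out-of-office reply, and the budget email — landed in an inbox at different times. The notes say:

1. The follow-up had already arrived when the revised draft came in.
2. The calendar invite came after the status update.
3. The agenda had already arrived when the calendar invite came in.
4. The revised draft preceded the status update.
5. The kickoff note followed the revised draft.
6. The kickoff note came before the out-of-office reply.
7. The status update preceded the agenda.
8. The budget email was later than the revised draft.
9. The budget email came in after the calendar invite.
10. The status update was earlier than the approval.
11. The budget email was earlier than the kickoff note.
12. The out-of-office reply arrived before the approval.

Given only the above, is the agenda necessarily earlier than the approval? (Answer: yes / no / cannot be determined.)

Chain the constraints: the agenda → the calendar invite → the budget email → the kickoff note → the out-of-office reply → the approval. Each link is directly stated, so the agenda comes before the approval.

yes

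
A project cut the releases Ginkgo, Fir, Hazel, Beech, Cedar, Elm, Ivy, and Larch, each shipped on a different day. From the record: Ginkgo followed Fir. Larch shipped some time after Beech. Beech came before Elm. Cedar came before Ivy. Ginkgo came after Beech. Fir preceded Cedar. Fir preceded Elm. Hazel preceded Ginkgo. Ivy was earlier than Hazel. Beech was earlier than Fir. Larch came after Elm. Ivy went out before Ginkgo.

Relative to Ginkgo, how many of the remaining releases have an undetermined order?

2

Forced before Ginkgo: Beech, Cedar, Fir, Hazel, and Ivy.
That leaves Elm and Larch with no forced order relative to Ginkgo — 2.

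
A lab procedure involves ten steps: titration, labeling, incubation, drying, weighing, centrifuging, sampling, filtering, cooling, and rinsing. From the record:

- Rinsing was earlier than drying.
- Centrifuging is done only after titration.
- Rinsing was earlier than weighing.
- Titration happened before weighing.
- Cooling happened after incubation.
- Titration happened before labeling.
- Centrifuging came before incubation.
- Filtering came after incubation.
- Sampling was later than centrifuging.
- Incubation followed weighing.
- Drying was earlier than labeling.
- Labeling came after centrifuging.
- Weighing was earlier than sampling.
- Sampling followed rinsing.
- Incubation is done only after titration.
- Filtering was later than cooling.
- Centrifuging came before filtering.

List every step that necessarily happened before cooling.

Directly stated before cooling: incubation.
Centrifuging reaches cooling via centrifuging → incubation → cooling.
Rinsing reaches cooling via rinsing → weighing → incubation → cooling.
Titration reaches cooling via titration → incubation → cooling.
Likewise weighing reaches cooling by chaining the stated constraints.
No chain forces drying (or any of the others) ahead of cooling.

centrifuging, incubation, rinsing, titration, weighing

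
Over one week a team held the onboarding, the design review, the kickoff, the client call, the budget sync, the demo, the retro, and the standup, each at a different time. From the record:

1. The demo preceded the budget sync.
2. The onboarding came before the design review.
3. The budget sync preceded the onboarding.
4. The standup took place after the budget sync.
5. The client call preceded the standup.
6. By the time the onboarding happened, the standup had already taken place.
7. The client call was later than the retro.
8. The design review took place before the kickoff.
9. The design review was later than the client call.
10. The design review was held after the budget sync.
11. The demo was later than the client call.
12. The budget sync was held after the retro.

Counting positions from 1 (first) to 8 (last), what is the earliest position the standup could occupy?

5

The budget sync, the client call, the demo, and the retro must all come before the standup — 4 forced predecessors.
Nothing else is forced ahead of the standup, so its earliest slot is position 4 + 1 = 5.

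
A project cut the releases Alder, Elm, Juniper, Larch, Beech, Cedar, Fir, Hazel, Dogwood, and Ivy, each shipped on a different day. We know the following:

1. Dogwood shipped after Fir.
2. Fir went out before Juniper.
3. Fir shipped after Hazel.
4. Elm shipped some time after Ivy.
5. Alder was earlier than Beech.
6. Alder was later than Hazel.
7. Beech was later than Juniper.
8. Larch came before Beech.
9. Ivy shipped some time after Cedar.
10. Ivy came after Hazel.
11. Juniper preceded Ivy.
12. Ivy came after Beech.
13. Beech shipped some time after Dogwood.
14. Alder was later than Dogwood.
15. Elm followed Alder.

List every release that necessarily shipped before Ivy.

Directly stated before Ivy: Beech, Cedar, Hazel, and Juniper.
Alder reaches Ivy via Alder → Beech → Ivy.
Dogwood reaches Ivy via Dogwood → Beech → Ivy.
Fir reaches Ivy via Fir → Juniper → Ivy.
Likewise Larch reaches Ivy by chaining the stated constraints.
No chain forces Elm ahead of Ivy.

Alder, Beech, Cedar, Dogwood, Fir, Hazel, Juniper, Larch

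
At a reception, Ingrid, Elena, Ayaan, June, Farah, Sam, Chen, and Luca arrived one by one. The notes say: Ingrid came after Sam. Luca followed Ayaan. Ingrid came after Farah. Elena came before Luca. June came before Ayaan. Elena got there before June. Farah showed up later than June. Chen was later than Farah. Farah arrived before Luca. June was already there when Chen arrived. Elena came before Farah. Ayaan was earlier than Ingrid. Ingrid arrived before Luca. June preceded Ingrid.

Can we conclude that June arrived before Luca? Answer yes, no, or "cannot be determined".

yes

Chain the constraints: June → Farah → Luca. Each link is directly stated, so June comes before Luca.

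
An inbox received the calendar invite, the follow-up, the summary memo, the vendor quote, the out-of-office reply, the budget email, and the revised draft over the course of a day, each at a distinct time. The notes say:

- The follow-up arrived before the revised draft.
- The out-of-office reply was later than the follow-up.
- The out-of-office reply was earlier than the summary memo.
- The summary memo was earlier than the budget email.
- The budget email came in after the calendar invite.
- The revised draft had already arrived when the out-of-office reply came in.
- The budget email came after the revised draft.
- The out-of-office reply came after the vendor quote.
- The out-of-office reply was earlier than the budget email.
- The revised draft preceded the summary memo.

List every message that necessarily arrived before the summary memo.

Directly stated before the summary memo: the out-of-office reply and the revised draft.
The follow-up reaches the summary memo via the follow-up → the out-of-office reply → the summary memo.
The vendor quote reaches the summary memo via the vendor quote → the out-of-office reply → the summary memo.
No chain forces the calendar invite (or any of the others) ahead of the summary memo.

the follow-up, the out-of-office reply, the revised draft, the vendor quote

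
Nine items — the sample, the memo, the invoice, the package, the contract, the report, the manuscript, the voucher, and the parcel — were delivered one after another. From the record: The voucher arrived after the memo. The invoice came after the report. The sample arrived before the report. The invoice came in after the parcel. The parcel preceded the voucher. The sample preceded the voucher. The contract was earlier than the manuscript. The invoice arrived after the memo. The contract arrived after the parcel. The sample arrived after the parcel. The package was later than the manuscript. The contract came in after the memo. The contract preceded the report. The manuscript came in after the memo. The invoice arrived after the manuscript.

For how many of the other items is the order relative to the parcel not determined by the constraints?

Forced after the parcel: the contract, the invoice, the manuscript, the package, the report, the sample, and the voucher.
That leaves the memo with no forced order relative to the parcel — 1.

1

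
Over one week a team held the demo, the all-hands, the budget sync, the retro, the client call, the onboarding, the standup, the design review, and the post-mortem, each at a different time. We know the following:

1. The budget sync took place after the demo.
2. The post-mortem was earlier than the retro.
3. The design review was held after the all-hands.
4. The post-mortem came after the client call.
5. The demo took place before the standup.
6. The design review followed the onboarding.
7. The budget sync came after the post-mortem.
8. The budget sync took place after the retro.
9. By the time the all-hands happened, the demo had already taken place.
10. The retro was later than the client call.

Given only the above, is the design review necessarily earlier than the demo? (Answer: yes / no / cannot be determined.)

Tracing the constraints gives the demo → the all-hands → the design review, so the demo must come before the design review.
That means the design review cannot be before the demo.

no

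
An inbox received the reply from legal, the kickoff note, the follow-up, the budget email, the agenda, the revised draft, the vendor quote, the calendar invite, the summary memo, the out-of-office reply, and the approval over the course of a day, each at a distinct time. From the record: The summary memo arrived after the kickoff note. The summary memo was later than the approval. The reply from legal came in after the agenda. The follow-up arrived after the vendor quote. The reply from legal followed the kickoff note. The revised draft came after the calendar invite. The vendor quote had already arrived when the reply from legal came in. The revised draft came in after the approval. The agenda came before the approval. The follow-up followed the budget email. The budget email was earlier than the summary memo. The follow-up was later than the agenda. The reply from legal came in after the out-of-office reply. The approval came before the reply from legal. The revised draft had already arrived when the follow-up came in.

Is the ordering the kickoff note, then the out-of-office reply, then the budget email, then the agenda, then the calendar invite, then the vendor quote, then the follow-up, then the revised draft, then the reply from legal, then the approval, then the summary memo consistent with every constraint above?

no

The constraints require the approval before the reply from legal, but in the proposed sequence the reply from legal appears ahead of the approval. That one violation is enough.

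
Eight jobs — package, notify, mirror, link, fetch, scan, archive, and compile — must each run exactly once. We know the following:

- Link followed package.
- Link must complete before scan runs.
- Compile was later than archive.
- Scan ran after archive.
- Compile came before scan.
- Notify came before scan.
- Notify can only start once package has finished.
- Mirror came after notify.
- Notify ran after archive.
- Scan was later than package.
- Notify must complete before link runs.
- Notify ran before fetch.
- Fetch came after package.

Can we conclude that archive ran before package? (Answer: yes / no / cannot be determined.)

No chain of stated constraints runs from archive to package, and none runs from package to archive either.
So the relative order of archive and package is not fixed by the given facts.

cannot be determined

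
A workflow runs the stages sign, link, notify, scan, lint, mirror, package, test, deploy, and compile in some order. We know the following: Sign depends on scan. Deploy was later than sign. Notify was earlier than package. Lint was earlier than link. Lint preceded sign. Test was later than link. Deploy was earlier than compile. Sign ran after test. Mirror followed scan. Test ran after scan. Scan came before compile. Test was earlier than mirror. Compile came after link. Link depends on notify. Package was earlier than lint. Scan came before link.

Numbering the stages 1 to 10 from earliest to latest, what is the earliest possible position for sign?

7

Link, lint, notify, package, scan, and test must all come before sign — 6 forced predecessors.
Nothing else is forced ahead of sign, so its earliest slot is position 6 + 1 = 7.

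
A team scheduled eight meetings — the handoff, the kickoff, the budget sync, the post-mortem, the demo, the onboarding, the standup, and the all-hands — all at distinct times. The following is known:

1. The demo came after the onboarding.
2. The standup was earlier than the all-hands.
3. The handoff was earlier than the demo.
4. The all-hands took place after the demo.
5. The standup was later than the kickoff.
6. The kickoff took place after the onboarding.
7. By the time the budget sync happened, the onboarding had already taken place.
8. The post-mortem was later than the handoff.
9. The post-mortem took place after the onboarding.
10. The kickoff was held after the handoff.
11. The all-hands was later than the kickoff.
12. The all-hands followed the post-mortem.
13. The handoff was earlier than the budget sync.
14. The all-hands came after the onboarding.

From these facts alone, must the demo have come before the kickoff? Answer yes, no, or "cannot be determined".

cannot be determined

No chain of stated constraints runs from the demo to the kickoff, and none runs from the kickoff to the demo either.
So the relative order of the demo and the kickoff is not fixed by the given facts.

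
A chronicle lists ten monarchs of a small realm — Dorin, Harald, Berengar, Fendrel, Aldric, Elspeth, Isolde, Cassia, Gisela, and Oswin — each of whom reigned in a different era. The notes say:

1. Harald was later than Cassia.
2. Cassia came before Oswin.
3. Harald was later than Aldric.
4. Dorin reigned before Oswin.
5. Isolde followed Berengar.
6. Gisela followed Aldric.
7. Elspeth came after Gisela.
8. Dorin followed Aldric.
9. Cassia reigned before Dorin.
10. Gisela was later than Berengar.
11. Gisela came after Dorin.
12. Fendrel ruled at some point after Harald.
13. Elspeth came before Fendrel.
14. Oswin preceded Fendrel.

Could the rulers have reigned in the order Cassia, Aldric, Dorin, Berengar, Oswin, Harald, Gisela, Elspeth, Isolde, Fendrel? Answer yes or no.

yes

Check each stated constraint against the proposed order — e.g. Oswin is ahead of Fendrel; Berengar is ahead of Isolde. Every pair is in the required order; nothing is violated.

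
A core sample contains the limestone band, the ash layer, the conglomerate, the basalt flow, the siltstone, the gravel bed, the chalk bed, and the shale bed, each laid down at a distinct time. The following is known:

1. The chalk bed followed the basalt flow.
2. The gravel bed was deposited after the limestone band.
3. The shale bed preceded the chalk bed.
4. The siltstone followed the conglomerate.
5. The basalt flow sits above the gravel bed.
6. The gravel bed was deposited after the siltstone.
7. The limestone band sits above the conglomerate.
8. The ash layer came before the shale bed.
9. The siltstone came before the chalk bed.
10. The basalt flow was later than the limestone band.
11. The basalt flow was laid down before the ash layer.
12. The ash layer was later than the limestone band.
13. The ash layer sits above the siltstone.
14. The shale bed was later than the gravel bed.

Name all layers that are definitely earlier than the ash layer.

Directly stated before the ash layer: the basalt flow, the limestone band, and the siltstone.
The conglomerate reaches the ash layer via the conglomerate → the siltstone → the ash layer.
The gravel bed reaches the ash layer via the gravel bed → the basalt flow → the ash layer.

the basalt flow, the conglomerate, the gravel bed, the limestone band, the siltstone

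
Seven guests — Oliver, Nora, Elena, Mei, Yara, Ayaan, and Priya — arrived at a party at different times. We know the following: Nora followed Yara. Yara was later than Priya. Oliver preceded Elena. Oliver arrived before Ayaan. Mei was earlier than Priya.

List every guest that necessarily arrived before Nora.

Directly stated before Nora: Yara.
Mei reaches Nora via Mei → Priya → Yara → Nora.
Priya reaches Nora via Priya → Yara → Nora.

Mei, Priya, Yara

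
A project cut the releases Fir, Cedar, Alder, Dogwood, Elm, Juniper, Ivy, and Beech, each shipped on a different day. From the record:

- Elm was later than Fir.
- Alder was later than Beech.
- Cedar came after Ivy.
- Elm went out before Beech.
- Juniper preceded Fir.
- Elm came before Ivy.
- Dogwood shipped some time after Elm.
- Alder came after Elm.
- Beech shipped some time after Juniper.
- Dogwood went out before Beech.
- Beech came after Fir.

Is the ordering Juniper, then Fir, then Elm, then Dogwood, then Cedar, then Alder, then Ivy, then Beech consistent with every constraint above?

no

The constraints require Ivy before Cedar, but in the proposed sequence Cedar appears ahead of Ivy. That one violation is enough.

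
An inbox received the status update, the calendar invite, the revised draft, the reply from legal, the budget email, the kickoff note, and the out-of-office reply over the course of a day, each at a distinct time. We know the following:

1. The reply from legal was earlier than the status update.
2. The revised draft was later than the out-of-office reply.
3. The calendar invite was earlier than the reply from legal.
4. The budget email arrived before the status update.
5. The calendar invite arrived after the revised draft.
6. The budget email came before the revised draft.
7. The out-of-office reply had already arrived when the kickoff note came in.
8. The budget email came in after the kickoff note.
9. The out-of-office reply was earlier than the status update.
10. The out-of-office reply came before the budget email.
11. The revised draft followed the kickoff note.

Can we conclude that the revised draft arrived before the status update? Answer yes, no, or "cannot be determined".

Chain the constraints: the revised draft → the calendar invite → the reply from legal → the status update. Each link is directly stated, so the revised draft comes before the status update.

yes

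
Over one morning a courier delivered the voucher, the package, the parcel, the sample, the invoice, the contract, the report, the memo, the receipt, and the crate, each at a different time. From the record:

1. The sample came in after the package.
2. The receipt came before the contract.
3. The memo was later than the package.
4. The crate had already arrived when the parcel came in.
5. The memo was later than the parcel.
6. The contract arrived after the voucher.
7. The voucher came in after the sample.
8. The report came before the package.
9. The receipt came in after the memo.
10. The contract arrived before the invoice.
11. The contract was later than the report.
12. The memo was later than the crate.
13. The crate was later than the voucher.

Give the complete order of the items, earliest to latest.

the report, the package, the sample, the voucher, the crate, the parcel, the memo, the receipt, the contract, the invoice

The constraints fix every adjacent pair, so only one ordering works:
the report → the package → the sample → the voucher → the crate → the parcel → the memo → the receipt → the contract → the invoice.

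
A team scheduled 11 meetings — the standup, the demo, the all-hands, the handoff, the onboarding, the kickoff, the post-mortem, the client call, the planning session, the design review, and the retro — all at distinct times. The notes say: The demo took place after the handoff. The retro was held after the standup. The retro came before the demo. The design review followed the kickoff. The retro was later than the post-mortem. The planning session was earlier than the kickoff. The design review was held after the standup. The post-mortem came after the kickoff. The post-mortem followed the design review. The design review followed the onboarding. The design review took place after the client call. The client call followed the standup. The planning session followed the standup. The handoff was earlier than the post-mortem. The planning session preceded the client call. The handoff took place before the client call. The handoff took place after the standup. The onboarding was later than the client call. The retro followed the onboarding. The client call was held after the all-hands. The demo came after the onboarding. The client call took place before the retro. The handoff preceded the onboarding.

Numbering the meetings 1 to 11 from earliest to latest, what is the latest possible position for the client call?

The client call must come before the demo, the design review, the onboarding, the post-mortem, and the retro — 5 meetings forced after it.
Everything else can be placed before the client call in some valid order, so the client call can sit as late as position 11 − 5 = 6.

6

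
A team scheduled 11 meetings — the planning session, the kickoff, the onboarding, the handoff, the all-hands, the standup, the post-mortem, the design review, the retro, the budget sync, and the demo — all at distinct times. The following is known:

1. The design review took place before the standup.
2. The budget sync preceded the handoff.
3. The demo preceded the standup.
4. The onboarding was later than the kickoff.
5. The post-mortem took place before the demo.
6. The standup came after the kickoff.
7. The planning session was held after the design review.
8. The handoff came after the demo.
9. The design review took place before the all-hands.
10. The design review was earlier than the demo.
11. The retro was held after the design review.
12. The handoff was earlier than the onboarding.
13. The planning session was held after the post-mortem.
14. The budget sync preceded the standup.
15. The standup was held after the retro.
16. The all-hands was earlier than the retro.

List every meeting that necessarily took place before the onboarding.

Directly stated before the onboarding: the handoff and the kickoff.
The budget sync reaches the onboarding via the budget sync → the handoff → the onboarding.
The demo reaches the onboarding via the demo → the handoff → the onboarding.
The design review reaches the onboarding via the design review → the demo → the handoff → the onboarding.
Likewise the post-mortem reaches the onboarding by chaining the stated constraints.
No chain forces the planning session (or any of the others) ahead of the onboarding.

the budget sync, the demo, the design review, the handoff, the kickoff, the post-mortem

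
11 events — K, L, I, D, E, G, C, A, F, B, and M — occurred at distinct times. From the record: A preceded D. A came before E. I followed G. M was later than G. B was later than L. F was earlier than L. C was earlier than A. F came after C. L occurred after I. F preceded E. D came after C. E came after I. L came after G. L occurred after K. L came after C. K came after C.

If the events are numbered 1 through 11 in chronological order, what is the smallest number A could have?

C must come before A — 1 forced predecessor.
Nothing else is forced ahead of A, so its earliest slot is position 1 + 1 = 2.

2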